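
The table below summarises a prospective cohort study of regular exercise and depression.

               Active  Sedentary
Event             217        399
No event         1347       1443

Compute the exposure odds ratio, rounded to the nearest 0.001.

Reading the table with exposure as columns: a = 217 (Active, case), b = 1347 (Active, non-case), c = 399 (Sedentary, case), d = 1443.
OR = (a·d)/(b·c) = (217 × 1443) / (1347 × 399) = 313131 / 537453 = 0.58262
Exposure is associated with lower odds of depression (OR = 0.58 < 1).

0.583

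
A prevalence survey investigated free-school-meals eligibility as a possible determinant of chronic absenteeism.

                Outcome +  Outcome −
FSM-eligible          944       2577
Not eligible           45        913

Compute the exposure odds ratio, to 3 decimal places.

7.432

Cells: a = 944, b = 2577, c = 45, d = 913.
OR = (a·d)/(b·c) = (944 × 913) / (2577 × 45) = 861872 / 115965 = 7.43217
The odds of chronic absenteeism are about 7.43 times as high in the fsm-eligible group.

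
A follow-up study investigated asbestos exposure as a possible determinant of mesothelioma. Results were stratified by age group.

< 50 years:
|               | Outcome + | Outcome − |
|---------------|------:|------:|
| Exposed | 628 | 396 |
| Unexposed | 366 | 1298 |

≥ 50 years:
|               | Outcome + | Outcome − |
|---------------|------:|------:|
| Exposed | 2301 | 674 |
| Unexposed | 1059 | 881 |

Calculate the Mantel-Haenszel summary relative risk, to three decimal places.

RR_MH = Σ(aᵢ·n₀ᵢ/nᵢ) / Σ(cᵢ·n₁ᵢ/nᵢ), with n₁ᵢ = aᵢ+bᵢ (exposed), n₀ᵢ = cᵢ+dᵢ (unexposed), nᵢ = n₁ᵢ+n₀ᵢ.
Stratum 1 (< 50 years): n₁ = 1024, n₀ = 1664, n = 2688; a·n₀/n = 628·1664/2688 = 388.7619; c·n₁/n = 366·1024/2688 = 139.4286
Stratum 2 (≥ 50 years): n₁ = 2975, n₀ = 1940, n = 4915; a·n₀/n = 2301·1940/4915 = 908.2279; c·n₁/n = 1059·2975/4915 = 641.0020
RR_MH = (388.7619 + 908.2279) / (139.4286 + 641.0020) = 1296.9898 / 780.4306 = 1.66189

1.662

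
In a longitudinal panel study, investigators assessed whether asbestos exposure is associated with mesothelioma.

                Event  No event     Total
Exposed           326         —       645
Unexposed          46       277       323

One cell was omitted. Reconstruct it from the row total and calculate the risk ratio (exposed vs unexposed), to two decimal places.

The missing cell is in the exposed row: 645 − 326 = 319.
So a = 326, b = 319, c = 46, d = 277.
RR = [a/(a+b)] / [c/(c+d)] = (326/645) / (46/323) = 0.50543/0.14241 = 3.54897

3.55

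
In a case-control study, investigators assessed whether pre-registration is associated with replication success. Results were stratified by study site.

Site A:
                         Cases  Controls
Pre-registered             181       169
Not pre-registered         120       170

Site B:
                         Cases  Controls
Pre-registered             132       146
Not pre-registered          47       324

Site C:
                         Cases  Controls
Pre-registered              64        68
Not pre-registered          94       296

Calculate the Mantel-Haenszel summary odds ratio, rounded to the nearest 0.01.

2.76

OR_MH = Σ(aᵢdᵢ/nᵢ) / Σ(bᵢcᵢ/nᵢ), where nᵢ is the stratum total.
Stratum 1 (Site A): n = 640; a·d/n = 181·170/640 = 48.0781; b·c/n = 169·120/640 = 31.6875
Stratum 2 (Site B): n = 649; a·d/n = 132·324/649 = 65.8983; b·c/n = 146·47/649 = 10.5732
Stratum 3 (Site C): n = 522; a·d/n = 64·296/522 = 36.2912; b·c/n = 68·94/522 = 12.2452
OR_MH = (48.0781 + 65.8983 + 36.2912) / (31.6875 + 10.5732 + 12.2452) = 150.2676 / 54.5059 = 2.75691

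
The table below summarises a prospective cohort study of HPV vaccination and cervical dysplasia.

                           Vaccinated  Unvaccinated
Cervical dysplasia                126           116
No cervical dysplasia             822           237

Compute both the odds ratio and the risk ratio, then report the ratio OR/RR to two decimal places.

0.77

Reading the table with exposure as columns: a = 126 (Vaccinated, case), b = 822 (Vaccinated, non-case), c = 116 (Unvaccinated, case), d = 237.
OR = (126·237)/(822·116) = 29862/95352 = 0.31318
Risk in exposed = 126/948 = 0.13291; risk in unexposed = 116/353 = 0.32861; RR = 0.40446
OR/RR = 0.31318 / 0.40446 = 0.77430
The outcome is not rare, so the OR lies further from 1 than the RR.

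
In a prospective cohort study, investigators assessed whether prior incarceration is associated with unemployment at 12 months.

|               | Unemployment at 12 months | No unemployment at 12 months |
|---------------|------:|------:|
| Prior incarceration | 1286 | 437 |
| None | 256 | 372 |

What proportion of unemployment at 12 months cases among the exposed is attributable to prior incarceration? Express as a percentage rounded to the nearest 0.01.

45.38

Cells: a = 1286, b = 437, c = 256, d = 372.
Risk in exposed = 1286/1723 = 0.74637; risk in unexposed = 256/628 = 0.40764.
RR = 0.74637/0.40764 = 1.83095
AR% = (RR − 1)/RR × 100 = (1.83095 − 1)/1.83095 × 100 = 45.3834%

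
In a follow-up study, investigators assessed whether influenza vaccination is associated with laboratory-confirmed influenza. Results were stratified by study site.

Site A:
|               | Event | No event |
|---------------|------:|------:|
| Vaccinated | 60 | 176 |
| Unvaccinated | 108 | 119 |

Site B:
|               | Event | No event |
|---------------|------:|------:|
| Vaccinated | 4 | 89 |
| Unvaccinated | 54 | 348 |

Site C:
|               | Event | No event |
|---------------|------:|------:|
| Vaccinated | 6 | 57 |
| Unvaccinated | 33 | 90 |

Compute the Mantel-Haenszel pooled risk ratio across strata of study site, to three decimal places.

0.480

RR_MH = Σ(aᵢ·n₀ᵢ/nᵢ) / Σ(cᵢ·n₁ᵢ/nᵢ), with n₁ᵢ = aᵢ+bᵢ (exposed), n₀ᵢ = cᵢ+dᵢ (unexposed), nᵢ = n₁ᵢ+n₀ᵢ.
Stratum 1 (Site A): n₁ = 236, n₀ = 227, n = 463; a·n₀/n = 60·227/463 = 29.4168; c·n₁/n = 108·236/463 = 55.0497
Stratum 2 (Site B): n₁ = 93, n₀ = 402, n = 495; a·n₀/n = 4·402/495 = 3.2485; c·n₁/n = 54·93/495 = 10.1455
Stratum 3 (Site C): n₁ = 63, n₀ = 123, n = 186; a·n₀/n = 6·123/186 = 3.9677; c·n₁/n = 33·63/186 = 11.1774
RR_MH = (29.4168 + 3.2485 + 3.9677) / (55.0497 + 10.1455 + 11.1774) = 36.6331 / 76.3725 = 0.47966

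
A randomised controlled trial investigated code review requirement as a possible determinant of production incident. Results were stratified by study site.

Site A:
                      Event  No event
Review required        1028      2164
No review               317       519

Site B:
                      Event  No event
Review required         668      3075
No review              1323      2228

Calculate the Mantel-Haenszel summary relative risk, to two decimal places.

0.58

RR_MH = Σ(aᵢ·n₀ᵢ/nᵢ) / Σ(cᵢ·n₁ᵢ/nᵢ), with n₁ᵢ = aᵢ+bᵢ (exposed), n₀ᵢ = cᵢ+dᵢ (unexposed), nᵢ = n₁ᵢ+n₀ᵢ.
Stratum 1 (Site A): n₁ = 3192, n₀ = 836, n = 4028; a·n₀/n = 1028·836/4028 = 213.3585; c·n₁/n = 317·3192/4028 = 251.2075
Stratum 2 (Site B): n₁ = 3743, n₀ = 3551, n = 7294; a·n₀/n = 668·3551/7294 = 325.2081; c·n₁/n = 1323·3743/7294 = 678.9127
RR_MH = (213.3585 + 325.2081) / (251.2075 + 678.9127) = 538.5666 / 930.1202 = 0.57903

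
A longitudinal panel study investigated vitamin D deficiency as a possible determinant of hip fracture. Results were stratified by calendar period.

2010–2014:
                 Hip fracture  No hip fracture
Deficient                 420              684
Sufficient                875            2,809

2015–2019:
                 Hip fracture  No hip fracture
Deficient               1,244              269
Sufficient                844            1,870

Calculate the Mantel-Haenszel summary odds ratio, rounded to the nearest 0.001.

4.458

OR_MH = Σ(aᵢdᵢ/nᵢ) / Σ(bᵢcᵢ/nᵢ), where nᵢ is the stratum total.
Stratum 1 (2010–2014): n = 4788; a·d/n = 420·2809/4788 = 246.4035; b·c/n = 684·875/4788 = 125.0000
Stratum 2 (2015–2019): n = 4227; a·d/n = 1244·1870/4227 = 550.3383; b·c/n = 269·844/4227 = 53.7109
OR_MH = (246.4035 + 550.3383) / (125.0000 + 53.7109) = 796.7418 / 178.7109 = 4.45827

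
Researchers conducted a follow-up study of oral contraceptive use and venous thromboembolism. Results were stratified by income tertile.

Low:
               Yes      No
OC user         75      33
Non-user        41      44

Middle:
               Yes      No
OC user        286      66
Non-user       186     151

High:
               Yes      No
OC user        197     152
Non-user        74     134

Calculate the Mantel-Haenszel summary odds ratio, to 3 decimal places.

2.825

OR_MH = Σ(aᵢdᵢ/nᵢ) / Σ(bᵢcᵢ/nᵢ), where nᵢ is the stratum total.
Stratum 1 (Low): n = 193; a·d/n = 75·44/193 = 17.0984; b·c/n = 33·41/193 = 7.0104
Stratum 2 (Middle): n = 689; a·d/n = 286·151/689 = 62.6792; b·c/n = 66·186/689 = 17.8171
Stratum 3 (High): n = 557; a·d/n = 197·134/557 = 47.3932; b·c/n = 152·74/557 = 20.1939
OR_MH = (17.0984 + 62.6792 + 47.3932) / (7.0104 + 17.8171 + 20.1939) = 127.1709 / 45.0214 = 2.82468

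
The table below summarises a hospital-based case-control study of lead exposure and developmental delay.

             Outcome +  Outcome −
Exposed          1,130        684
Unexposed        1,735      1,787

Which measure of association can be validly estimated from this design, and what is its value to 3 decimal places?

Cells: a = 1130, b = 684, c = 1735, d = 1787.
This is a hospital-based case-control study: participants were sampled on outcome status, so risks in the source population cannot be estimated directly — relative risk is not valid here. The odds ratio is the appropriate measure.
OR = (a·d)/(b·c) = (1130 × 1787) / (684 × 1735) = 2019310 / 1186740 = 1.70156

1.702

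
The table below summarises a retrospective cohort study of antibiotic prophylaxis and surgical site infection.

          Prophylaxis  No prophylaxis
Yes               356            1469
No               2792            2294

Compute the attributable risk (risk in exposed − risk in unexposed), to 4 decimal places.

Reading the table with exposure as columns: a = 356 (Prophylaxis, case), b = 2792 (Prophylaxis, non-case), c = 1469 (No prophylaxis, case), d = 2294.
Risk in exposed = 356/3148 = 0.113088; risk in unexposed = 1469/3763 = 0.390380.
Risk difference = 0.113088 − 0.390380 = -0.277292

-0.2773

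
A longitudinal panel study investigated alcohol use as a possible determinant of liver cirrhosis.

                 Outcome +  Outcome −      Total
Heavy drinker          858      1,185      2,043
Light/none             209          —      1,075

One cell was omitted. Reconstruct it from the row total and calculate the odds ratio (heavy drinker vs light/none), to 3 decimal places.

3.000

The missing cell is in the unexposed row: 1075 − 209 = 866.
So a = 858, b = 1185, c = 209, d = 866.
OR = (a·d)/(b·c) = (858 × 866) / (1185 × 209) = 743028 / 247665 = 3.00013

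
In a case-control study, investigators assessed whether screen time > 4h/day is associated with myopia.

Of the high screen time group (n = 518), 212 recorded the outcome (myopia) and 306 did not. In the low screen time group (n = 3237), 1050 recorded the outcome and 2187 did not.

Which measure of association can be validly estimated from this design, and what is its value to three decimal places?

From the description: a = 212, b = 306, c = 1050, d = 2187.
This is a case-control study: participants were sampled on outcome status, so risks in the source population cannot be estimated directly — relative risk is not valid here. The odds ratio is the appropriate measure.
OR = (a·d)/(b·c) = (212 × 2187) / (306 × 1050) = 463644 / 321300 = 1.44303

1.443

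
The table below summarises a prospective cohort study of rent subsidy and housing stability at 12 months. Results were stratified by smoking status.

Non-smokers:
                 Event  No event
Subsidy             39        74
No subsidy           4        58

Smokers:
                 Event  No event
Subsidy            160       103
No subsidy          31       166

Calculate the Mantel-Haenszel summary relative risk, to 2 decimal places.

4.05

RR_MH = Σ(aᵢ·n₀ᵢ/nᵢ) / Σ(cᵢ·n₁ᵢ/nᵢ), with n₁ᵢ = aᵢ+bᵢ (exposed), n₀ᵢ = cᵢ+dᵢ (unexposed), nᵢ = n₁ᵢ+n₀ᵢ.
Stratum 1 (Non-smokers): n₁ = 113, n₀ = 62, n = 175; a·n₀/n = 39·62/175 = 13.8171; c·n₁/n = 4·113/175 = 2.5829
Stratum 2 (Smokers): n₁ = 263, n₀ = 197, n = 460; a·n₀/n = 160·197/460 = 68.5217; c·n₁/n = 31·263/460 = 17.7239
RR_MH = (13.8171 + 68.5217) / (2.5829 + 17.7239) = 82.3389 / 20.3068 = 4.05475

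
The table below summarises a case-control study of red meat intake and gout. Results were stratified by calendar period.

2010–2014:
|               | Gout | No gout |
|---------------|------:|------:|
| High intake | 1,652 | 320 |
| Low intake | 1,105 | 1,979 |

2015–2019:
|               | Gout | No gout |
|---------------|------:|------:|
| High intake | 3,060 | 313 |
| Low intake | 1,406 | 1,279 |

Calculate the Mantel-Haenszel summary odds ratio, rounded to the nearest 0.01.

OR_MH = Σ(aᵢdᵢ/nᵢ) / Σ(bᵢcᵢ/nᵢ), where nᵢ is the stratum total.
Stratum 1 (2010–2014): n = 5056; a·d/n = 1652·1979/5056 = 646.6195; b·c/n = 320·1105/5056 = 69.9367
Stratum 2 (2015–2019): n = 6058; a·d/n = 3060·1279/6058 = 646.0449; b·c/n = 313·1406/6058 = 72.6441
OR_MH = (646.6195 + 646.0449) / (69.9367 + 72.6441) = 1292.6644 / 142.5808 = 9.06619

9.07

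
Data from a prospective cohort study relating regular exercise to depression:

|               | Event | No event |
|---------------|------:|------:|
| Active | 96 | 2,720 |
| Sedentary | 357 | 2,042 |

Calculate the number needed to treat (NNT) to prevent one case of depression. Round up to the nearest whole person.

9

Risk in treated group = 96/2816 = 0.03409; risk in control = 357/2399 = 0.14881.
Absolute risk reduction = 0.14881 − 0.03409 = 0.11472
NNT = 1 / ARR = 1 / 0.11472 = 8.717 → round up → 9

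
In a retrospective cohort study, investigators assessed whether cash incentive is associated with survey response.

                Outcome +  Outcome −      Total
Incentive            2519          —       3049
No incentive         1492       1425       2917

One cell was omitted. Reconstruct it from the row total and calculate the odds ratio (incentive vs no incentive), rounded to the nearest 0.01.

The missing cell is in the exposed row: 3049 − 2519 = 530.
So a = 2519, b = 530, c = 1492, d = 1425.
OR = (a·d)/(b·c) = (2519 × 1425) / (530 × 1492) = 3589575 / 790760 = 4.53940

4.54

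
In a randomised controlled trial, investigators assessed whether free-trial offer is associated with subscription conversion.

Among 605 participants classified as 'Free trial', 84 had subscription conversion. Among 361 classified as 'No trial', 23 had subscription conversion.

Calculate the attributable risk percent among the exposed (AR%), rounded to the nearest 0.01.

From the description: a = 84, b = 521, c = 23, d = 338.
Risk in exposed = 84/605 = 0.13884; risk in unexposed = 23/361 = 0.06371.
RR = 0.13884/0.06371 = 2.17923
AR% = (RR − 1)/RR × 100 = (2.17923 − 1)/2.17923 × 100 = 54.1123%

54.11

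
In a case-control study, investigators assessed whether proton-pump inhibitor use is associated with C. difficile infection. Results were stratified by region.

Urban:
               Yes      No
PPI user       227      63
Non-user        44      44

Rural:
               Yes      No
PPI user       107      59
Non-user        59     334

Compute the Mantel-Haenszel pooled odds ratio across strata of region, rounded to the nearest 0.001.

6.663

OR_MH = Σ(aᵢdᵢ/nᵢ) / Σ(bᵢcᵢ/nᵢ), where nᵢ is the stratum total.
Stratum 1 (Urban): n = 378; a·d/n = 227·44/378 = 26.4233; b·c/n = 63·44/378 = 7.3333
Stratum 2 (Rural): n = 559; a·d/n = 107·334/559 = 63.9320; b·c/n = 59·59/559 = 6.2272
OR_MH = (26.4233 + 63.9320) / (7.3333 + 6.2272) = 90.3553 / 13.5605 = 6.66311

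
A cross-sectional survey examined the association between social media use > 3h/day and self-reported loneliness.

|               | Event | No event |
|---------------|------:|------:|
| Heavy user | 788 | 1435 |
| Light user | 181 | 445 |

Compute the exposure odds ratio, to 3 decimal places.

Cells: a = 788, b = 1435, c = 181, d = 445.
OR = (a·d)/(b·c) = (788 × 445) / (1435 × 181) = 350660 / 259735 = 1.35007
The odds of self-reported loneliness are about 1.35 times as high in the heavy user group.

1.350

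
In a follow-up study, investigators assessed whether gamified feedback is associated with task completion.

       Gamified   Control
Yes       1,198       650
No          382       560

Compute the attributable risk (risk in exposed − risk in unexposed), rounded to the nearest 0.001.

Reading the table with exposure as columns: a = 1198 (Gamified, case), b = 382 (Gamified, non-case), c = 650 (Control, case), d = 560.
Risk in exposed = 1198/1580 = 0.758228; risk in unexposed = 650/1210 = 0.537190.
Risk difference = 0.758228 − 0.537190 = 0.221038

0.221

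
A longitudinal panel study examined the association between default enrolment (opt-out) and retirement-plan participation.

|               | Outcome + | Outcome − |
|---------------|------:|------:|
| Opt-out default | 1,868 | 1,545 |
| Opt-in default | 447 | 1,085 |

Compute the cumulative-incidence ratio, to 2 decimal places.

1.88

Cells: a = 1868, b = 1545, c = 447, d = 1085.
Risk in exposed = 1868/3413 = 0.54732; risk in unexposed = 447/1532 = 0.29178.
RR = 0.54732 / 0.29178 = 1.87582
The risk among the exposed is 1.88 times that among the unexposed.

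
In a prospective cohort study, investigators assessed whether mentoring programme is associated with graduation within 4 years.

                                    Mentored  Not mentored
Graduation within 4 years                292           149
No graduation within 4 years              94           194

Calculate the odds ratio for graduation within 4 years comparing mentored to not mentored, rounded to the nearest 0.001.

4.045

Reading the table with exposure as columns: a = 292 (Mentored, case), b = 94 (Mentored, non-case), c = 149 (Not mentored, case), d = 194.
OR = (a·d)/(b·c) = (292 × 194) / (94 × 149) = 56648 / 14006 = 4.04455
The odds of graduation within 4 years are about 4.04 times as high in the mentored group.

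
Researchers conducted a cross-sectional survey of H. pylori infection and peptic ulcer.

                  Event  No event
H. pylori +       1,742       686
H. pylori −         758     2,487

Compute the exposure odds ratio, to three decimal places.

8.332

Cells: a = 1742, b = 686, c = 758, d = 2487.
OR = (a·d)/(b·c) = (1742 × 2487) / (686 × 758) = 4332354 / 519988 = 8.33164
The odds of peptic ulcer are about 8.33 times as high in the h. pylori + group.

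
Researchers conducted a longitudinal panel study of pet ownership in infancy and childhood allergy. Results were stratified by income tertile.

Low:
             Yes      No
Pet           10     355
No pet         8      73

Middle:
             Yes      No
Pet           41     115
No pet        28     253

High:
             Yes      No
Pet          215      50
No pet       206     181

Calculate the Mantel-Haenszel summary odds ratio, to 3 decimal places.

2.880

OR_MH = Σ(aᵢdᵢ/nᵢ) / Σ(bᵢcᵢ/nᵢ), where nᵢ is the stratum total.
Stratum 1 (Low): n = 446; a·d/n = 10·73/446 = 1.6368; b·c/n = 355·8/446 = 6.3677
Stratum 2 (Middle): n = 437; a·d/n = 41·253/437 = 23.7368; b·c/n = 115·28/437 = 7.3684
Stratum 3 (High): n = 652; a·d/n = 215·181/652 = 59.6856; b·c/n = 50·206/652 = 15.7975
OR_MH = (1.6368 + 23.7368 + 59.6856) / (6.3677 + 7.3684 + 15.7975) = 85.0592 / 29.5337 = 2.88007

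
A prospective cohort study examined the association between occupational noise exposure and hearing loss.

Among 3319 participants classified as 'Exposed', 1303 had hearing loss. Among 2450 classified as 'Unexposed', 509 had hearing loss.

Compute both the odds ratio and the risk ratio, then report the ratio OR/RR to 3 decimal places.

From the description: a = 1303, b = 2016, c = 509, d = 1941.
OR = (1303·1941)/(2016·509) = 2529123/1026144 = 2.46469
Risk in exposed = 1303/3319 = 0.39259; risk in unexposed = 509/2450 = 0.20776; RR = 1.88967
OR/RR = 2.46469 / 1.88967 = 1.30430
The outcome is not rare, so the OR lies further from 1 than the RR.

1.304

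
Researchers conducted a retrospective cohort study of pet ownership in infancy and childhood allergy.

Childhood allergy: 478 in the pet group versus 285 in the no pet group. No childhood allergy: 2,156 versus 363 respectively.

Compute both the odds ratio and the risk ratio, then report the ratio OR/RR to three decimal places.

0.684

From the description: a = 478, b = 2156, c = 285, d = 363.
OR = (478·363)/(2156·285) = 173514/614460 = 0.28238
Risk in exposed = 478/2634 = 0.18147; risk in unexposed = 285/648 = 0.43981; RR = 0.41261
OR/RR = 0.28238 / 0.41261 = 0.68438
The outcome is not rare, so the OR lies further from 1 than the RR.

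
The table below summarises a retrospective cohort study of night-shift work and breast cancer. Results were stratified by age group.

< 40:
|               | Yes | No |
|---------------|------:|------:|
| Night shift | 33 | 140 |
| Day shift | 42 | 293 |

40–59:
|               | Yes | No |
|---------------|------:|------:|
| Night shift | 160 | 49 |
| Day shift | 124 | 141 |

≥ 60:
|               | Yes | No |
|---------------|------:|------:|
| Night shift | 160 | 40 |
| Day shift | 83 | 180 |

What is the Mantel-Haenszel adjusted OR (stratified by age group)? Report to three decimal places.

OR_MH = Σ(aᵢdᵢ/nᵢ) / Σ(bᵢcᵢ/nᵢ), where nᵢ is the stratum total.
Stratum 1 (< 40): n = 508; a·d/n = 33·293/508 = 19.0335; b·c/n = 140·42/508 = 11.5748
Stratum 2 (40–59): n = 474; a·d/n = 160·141/474 = 47.5949; b·c/n = 49·124/474 = 12.8186
Stratum 3 (≥ 60): n = 463; a·d/n = 160·180/463 = 62.2030; b·c/n = 40·83/463 = 7.1706
OR_MH = (19.0335 + 47.5949 + 62.2030) / (11.5748 + 12.8186 + 7.1706) = 128.8314 / 31.5640 = 4.08159

4.082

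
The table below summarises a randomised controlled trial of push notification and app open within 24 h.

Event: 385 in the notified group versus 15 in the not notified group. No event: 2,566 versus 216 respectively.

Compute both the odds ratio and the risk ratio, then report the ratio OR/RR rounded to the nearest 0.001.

From the description: a = 385, b = 2566, c = 15, d = 216.
OR = (385·216)/(2566·15) = 83160/38490 = 2.16056
Risk in exposed = 385/2951 = 0.13046; risk in unexposed = 15/231 = 0.06494; RR = 2.00915
OR/RR = 2.16056 / 2.00915 = 1.07536
The outcome is not rare, so the OR lies further from 1 than the RR.

1.075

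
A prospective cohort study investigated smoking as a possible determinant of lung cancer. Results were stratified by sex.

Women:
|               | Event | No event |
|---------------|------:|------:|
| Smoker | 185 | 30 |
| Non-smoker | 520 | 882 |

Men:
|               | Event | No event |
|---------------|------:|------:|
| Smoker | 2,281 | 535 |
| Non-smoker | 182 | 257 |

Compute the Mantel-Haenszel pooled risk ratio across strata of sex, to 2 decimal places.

2.07

RR_MH = Σ(aᵢ·n₀ᵢ/nᵢ) / Σ(cᵢ·n₁ᵢ/nᵢ), with n₁ᵢ = aᵢ+bᵢ (exposed), n₀ᵢ = cᵢ+dᵢ (unexposed), nᵢ = n₁ᵢ+n₀ᵢ.
Stratum 1 (Women): n₁ = 215, n₀ = 1402, n = 1617; a·n₀/n = 185·1402/1617 = 160.4020; c·n₁/n = 520·215/1617 = 69.1404
Stratum 2 (Men): n₁ = 2816, n₀ = 439, n = 3255; a·n₀/n = 2281·439/3255 = 307.6372; c·n₁/n = 182·2816/3255 = 157.4538
RR_MH = (160.4020 + 307.6372) / (69.1404 + 157.4538) = 468.0392 / 226.5941 = 2.06554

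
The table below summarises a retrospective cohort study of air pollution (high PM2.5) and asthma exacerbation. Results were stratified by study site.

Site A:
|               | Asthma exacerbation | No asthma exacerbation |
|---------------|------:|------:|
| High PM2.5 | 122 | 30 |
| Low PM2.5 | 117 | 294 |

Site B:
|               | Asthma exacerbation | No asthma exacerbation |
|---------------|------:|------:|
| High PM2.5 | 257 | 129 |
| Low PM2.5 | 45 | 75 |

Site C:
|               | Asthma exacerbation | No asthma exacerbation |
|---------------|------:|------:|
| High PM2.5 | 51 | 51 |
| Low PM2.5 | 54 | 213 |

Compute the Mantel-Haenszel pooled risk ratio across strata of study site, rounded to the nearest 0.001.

2.312

RR_MH = Σ(aᵢ·n₀ᵢ/nᵢ) / Σ(cᵢ·n₁ᵢ/nᵢ), with n₁ᵢ = aᵢ+bᵢ (exposed), n₀ᵢ = cᵢ+dᵢ (unexposed), nᵢ = n₁ᵢ+n₀ᵢ.
Stratum 1 (Site A): n₁ = 152, n₀ = 411, n = 563; a·n₀/n = 122·411/563 = 89.0622; c·n₁/n = 117·152/563 = 31.5879
Stratum 2 (Site B): n₁ = 386, n₀ = 120, n = 506; a·n₀/n = 257·120/506 = 60.9486; c·n₁/n = 45·386/506 = 34.3281
Stratum 3 (Site C): n₁ = 102, n₀ = 267, n = 369; a·n₀/n = 51·267/369 = 36.9024; c·n₁/n = 54·102/369 = 14.9268
RR_MH = (89.0622 + 60.9486 + 36.9024) / (31.5879 + 34.3281 + 14.9268) = 186.9132 / 80.8428 = 2.31206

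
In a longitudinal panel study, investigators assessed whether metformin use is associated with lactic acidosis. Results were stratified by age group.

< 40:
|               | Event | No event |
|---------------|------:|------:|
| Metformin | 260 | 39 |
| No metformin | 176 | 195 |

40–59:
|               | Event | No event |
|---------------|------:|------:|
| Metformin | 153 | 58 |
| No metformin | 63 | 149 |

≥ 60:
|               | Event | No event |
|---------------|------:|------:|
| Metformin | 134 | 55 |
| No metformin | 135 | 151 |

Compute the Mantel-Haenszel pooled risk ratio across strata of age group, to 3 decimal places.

1.841

RR_MH = Σ(aᵢ·n₀ᵢ/nᵢ) / Σ(cᵢ·n₁ᵢ/nᵢ), with n₁ᵢ = aᵢ+bᵢ (exposed), n₀ᵢ = cᵢ+dᵢ (unexposed), nᵢ = n₁ᵢ+n₀ᵢ.
Stratum 1 (< 40): n₁ = 299, n₀ = 371, n = 670; a·n₀/n = 260·371/670 = 143.9701; c·n₁/n = 176·299/670 = 78.5433
Stratum 2 (40–59): n₁ = 211, n₀ = 212, n = 423; a·n₀/n = 153·212/423 = 76.6809; c·n₁/n = 63·211/423 = 31.4255
Stratum 3 (≥ 60): n₁ = 189, n₀ = 286, n = 475; a·n₀/n = 134·286/475 = 80.6821; c·n₁/n = 135·189/475 = 53.7158
RR_MH = (143.9701 + 76.6809 + 80.6821) / (78.5433 + 31.4255 + 53.7158) = 301.3331 / 163.6846 = 1.84094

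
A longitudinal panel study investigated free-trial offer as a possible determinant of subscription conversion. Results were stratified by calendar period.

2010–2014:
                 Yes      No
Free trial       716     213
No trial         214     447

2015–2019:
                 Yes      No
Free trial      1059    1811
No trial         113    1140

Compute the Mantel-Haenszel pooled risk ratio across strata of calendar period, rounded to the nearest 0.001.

3.041

RR_MH = Σ(aᵢ·n₀ᵢ/nᵢ) / Σ(cᵢ·n₁ᵢ/nᵢ), with n₁ᵢ = aᵢ+bᵢ (exposed), n₀ᵢ = cᵢ+dᵢ (unexposed), nᵢ = n₁ᵢ+n₀ᵢ.
Stratum 1 (2010–2014): n₁ = 929, n₀ = 661, n = 1590; a·n₀/n = 716·661/1590 = 297.6579; c·n₁/n = 214·929/1590 = 125.0352
Stratum 2 (2015–2019): n₁ = 2870, n₀ = 1253, n = 4123; a·n₀/n = 1059·1253/4123 = 321.8353; c·n₁/n = 113·2870/4123 = 78.6587
RR_MH = (297.6579 + 321.8353) / (125.0352 + 78.6587) = 619.4932 / 203.6940 = 3.04129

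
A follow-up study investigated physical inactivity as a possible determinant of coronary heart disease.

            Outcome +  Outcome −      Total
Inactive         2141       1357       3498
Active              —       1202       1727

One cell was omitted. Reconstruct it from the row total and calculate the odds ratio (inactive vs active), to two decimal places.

The missing cell is in the unexposed row: 1727 − 1202 = 525.
So a = 2141, b = 1357, c = 525, d = 1202.
OR = (a·d)/(b·c) = (2141 × 1202) / (1357 × 525) = 2573482 / 712425 = 3.61228

3.61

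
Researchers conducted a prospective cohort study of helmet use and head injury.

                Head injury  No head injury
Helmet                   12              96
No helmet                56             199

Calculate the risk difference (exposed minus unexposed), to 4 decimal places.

Cells: a = 12, b = 96, c = 56, d = 199.
Risk in exposed = 12/108 = 0.111111; risk in unexposed = 56/255 = 0.219608.
Risk difference = 0.111111 − 0.219608 = -0.108497

-0.1085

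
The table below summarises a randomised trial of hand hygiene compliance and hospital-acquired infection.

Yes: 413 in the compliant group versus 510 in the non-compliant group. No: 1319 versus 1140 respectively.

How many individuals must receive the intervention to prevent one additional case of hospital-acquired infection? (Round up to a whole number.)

Risk in treated group = 413/1732 = 0.23845; risk in control = 510/1650 = 0.30909.
Absolute risk reduction = 0.30909 − 0.23845 = 0.07064
NNT = 1 / ARR = 1 / 0.07064 = 14.157 → round up → 15

15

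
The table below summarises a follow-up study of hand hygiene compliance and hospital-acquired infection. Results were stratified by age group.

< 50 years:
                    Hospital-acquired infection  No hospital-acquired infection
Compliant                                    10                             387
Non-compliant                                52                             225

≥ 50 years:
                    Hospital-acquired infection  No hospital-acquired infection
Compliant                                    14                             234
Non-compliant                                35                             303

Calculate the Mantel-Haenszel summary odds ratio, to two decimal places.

OR_MH = Σ(aᵢdᵢ/nᵢ) / Σ(bᵢcᵢ/nᵢ), where nᵢ is the stratum total.
Stratum 1 (< 50 years): n = 674; a·d/n = 10·225/674 = 3.3383; b·c/n = 387·52/674 = 29.8576
Stratum 2 (≥ 50 years): n = 586; a·d/n = 14·303/586 = 7.2389; b·c/n = 234·35/586 = 13.9761
OR_MH = (3.3383 + 7.2389) / (29.8576 + 13.9761) = 10.5772 / 43.8337 = 0.24130

0.24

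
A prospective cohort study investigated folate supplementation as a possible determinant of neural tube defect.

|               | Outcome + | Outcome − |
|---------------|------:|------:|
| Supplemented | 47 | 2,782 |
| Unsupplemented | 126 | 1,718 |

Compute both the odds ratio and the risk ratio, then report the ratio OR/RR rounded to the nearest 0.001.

0.947

Cells: a = 47, b = 2782, c = 126, d = 1718.
OR = (47·1718)/(2782·126) = 80746/350532 = 0.23035
Risk in exposed = 47/2829 = 0.01661; risk in unexposed = 126/1844 = 0.06833; RR = 0.24314
OR/RR = 0.23035 / 0.24314 = 0.94741
The outcome is rare in both groups, so OR ≈ RR (ratio near 1).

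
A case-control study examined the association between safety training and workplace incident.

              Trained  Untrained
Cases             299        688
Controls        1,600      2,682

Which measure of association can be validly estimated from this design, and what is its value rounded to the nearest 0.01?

0.73

Reading the table with exposure as columns: a = 299 (Trained, case), b = 1600 (Trained, non-case), c = 688 (Untrained, case), d = 2682.
This is a case-control study: participants were sampled on outcome status, so risks in the source population cannot be estimated directly — relative risk is not valid here. The odds ratio is the appropriate measure.
OR = (a·d)/(b·c) = (299 × 2682) / (1600 × 688) = 801918 / 1100800 = 0.72849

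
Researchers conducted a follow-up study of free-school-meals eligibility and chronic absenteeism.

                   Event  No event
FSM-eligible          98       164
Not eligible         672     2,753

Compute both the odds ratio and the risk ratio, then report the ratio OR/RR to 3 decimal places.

1.284

Cells: a = 98, b = 164, c = 672, d = 2753.
OR = (98·2753)/(164·672) = 269794/110208 = 2.44804
Risk in exposed = 98/262 = 0.37405; risk in unexposed = 672/3425 = 0.19620; RR = 1.90641
OR/RR = 2.44804 / 1.90641 = 1.28411
The outcome is not rare, so the OR lies further from 1 than the RR.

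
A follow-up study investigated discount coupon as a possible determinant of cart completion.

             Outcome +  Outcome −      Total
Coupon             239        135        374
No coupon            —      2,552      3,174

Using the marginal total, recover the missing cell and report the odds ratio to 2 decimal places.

7.26

The missing cell is in the unexposed row: 3174 − 2552 = 622.
So a = 239, b = 135, c = 622, d = 2552.
OR = (a·d)/(b·c) = (239 × 2552) / (135 × 622) = 609928 / 83970 = 7.26364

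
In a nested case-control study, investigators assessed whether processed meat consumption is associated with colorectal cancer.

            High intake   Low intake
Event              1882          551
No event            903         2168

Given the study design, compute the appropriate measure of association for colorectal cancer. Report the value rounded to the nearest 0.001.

Reading the table with exposure as columns: a = 1882 (High intake, case), b = 903 (High intake, non-case), c = 551 (Low intake, case), d = 2168.
This is a nested case-control study: participants were sampled on outcome status, so risks in the source population cannot be estimated directly — relative risk is not valid here. The odds ratio is the appropriate measure.
OR = (a·d)/(b·c) = (1882 × 2168) / (903 × 551) = 4080176 / 497553 = 8.20049

8.200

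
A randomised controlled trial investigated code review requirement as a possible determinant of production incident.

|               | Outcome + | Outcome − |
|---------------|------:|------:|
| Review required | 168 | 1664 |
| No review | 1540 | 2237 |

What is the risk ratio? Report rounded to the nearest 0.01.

Cells: a = 168, b = 1664, c = 1540, d = 2237.
Risk in exposed = 168/1832 = 0.09170; risk in unexposed = 1540/3777 = 0.40773.
RR = 0.09170 / 0.40773 = 0.22491
The risk is 78% lower among the exposed than among the unexposed.

0.22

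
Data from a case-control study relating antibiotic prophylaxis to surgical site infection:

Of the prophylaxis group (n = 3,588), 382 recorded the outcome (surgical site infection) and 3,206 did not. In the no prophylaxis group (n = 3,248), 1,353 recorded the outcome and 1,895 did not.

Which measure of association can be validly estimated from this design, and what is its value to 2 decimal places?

0.17

From the description: a = 382, b = 3206, c = 1353, d = 1895.
This is a case-control study: participants were sampled on outcome status, so risks in the source population cannot be estimated directly — relative risk is not valid here. The odds ratio is the appropriate measure.
OR = (a·d)/(b·c) = (382 × 1895) / (3206 × 1353) = 723890 / 4337718 = 0.16688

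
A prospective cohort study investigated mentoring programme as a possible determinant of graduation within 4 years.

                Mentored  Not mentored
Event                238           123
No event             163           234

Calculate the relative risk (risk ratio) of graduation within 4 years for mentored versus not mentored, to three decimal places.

1.723

Reading the table with exposure as columns: a = 238 (Mentored, case), b = 163 (Mentored, non-case), c = 123 (Not mentored, case), d = 234.
Risk in exposed = 238/401 = 0.59352; risk in unexposed = 123/357 = 0.34454.
RR = 0.59352 / 0.34454 = 1.72264
The risk among the exposed is 1.72 times that among the unexposed.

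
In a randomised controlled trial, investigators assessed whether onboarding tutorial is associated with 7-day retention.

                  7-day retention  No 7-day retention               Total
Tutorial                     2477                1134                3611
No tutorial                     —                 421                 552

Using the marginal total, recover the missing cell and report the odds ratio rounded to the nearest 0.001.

7.020

The missing cell is in the unexposed row: 552 − 421 = 131.
So a = 2477, b = 1134, c = 131, d = 421.
OR = (a·d)/(b·c) = (2477 × 421) / (1134 × 131) = 1042817 / 148554 = 7.01978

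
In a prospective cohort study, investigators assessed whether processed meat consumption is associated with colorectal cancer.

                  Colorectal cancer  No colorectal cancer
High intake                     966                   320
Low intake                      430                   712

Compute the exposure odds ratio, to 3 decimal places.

Cells: a = 966, b = 320, c = 430, d = 712.
OR = (a·d)/(b·c) = (966 × 712) / (320 × 430) = 687792 / 137600 = 4.99849
The odds of colorectal cancer are about 5.00 times as high in the high intake group.

4.998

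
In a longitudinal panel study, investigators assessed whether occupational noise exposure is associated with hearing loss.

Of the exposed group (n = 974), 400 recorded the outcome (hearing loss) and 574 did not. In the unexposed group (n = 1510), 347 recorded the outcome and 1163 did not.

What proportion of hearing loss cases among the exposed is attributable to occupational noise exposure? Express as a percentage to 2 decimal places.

44.04

From the description: a = 400, b = 574, c = 347, d = 1163.
Risk in exposed = 400/974 = 0.41068; risk in unexposed = 347/1510 = 0.22980.
RR = 0.41068/0.22980 = 1.78710
AR% = (RR − 1)/RR × 100 = (1.78710 − 1)/1.78710 × 100 = 44.0434%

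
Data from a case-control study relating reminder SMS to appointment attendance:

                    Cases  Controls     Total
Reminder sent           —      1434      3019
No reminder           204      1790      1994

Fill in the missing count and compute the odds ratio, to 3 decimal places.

9.698

The missing cell is in the exposed row: 3019 − 1434 = 1585.
So a = 1585, b = 1434, c = 204, d = 1790.
OR = (a·d)/(b·c) = (1585 × 1790) / (1434 × 204) = 2837150 / 292536 = 9.69846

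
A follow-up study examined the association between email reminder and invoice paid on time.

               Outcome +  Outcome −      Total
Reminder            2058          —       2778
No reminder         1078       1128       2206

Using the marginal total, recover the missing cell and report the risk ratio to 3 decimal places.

The missing cell is in the exposed row: 2778 − 2058 = 720.
So a = 2058, b = 720, c = 1078, d = 1128.
RR = [a/(a+b)] / [c/(c+d)] = (2058/2778) / (1078/2206) = 0.74082/0.48867 = 1.51600

1.516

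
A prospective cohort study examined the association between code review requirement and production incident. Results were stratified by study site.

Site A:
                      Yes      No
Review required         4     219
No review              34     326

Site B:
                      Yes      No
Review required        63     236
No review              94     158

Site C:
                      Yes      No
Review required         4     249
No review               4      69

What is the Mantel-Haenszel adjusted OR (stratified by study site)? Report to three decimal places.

0.377

OR_MH = Σ(aᵢdᵢ/nᵢ) / Σ(bᵢcᵢ/nᵢ), where nᵢ is the stratum total.
Stratum 1 (Site A): n = 583; a·d/n = 4·326/583 = 2.2367; b·c/n = 219·34/583 = 12.7719
Stratum 2 (Site B): n = 551; a·d/n = 63·158/551 = 18.0653; b·c/n = 236·94/551 = 40.2613
Stratum 3 (Site C): n = 326; a·d/n = 4·69/326 = 0.8466; b·c/n = 249·4/326 = 3.0552
OR_MH = (2.2367 + 18.0653 + 0.8466) / (12.7719 + 40.2613 + 3.0552) = 21.1487 / 56.0884 = 0.37706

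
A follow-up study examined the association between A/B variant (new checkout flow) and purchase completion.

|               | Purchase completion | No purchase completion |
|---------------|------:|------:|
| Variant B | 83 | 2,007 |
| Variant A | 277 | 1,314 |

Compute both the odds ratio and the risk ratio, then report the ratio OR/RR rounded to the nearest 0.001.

0.860

Cells: a = 83, b = 2007, c = 277, d = 1314.
OR = (83·1314)/(2007·277) = 109062/555939 = 0.19618
Risk in exposed = 83/2090 = 0.03971; risk in unexposed = 277/1591 = 0.17410; RR = 0.22810
OR/RR = 0.19618 / 0.22810 = 0.86005
The outcome is not rare, so the OR lies further from 1 than the RR.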